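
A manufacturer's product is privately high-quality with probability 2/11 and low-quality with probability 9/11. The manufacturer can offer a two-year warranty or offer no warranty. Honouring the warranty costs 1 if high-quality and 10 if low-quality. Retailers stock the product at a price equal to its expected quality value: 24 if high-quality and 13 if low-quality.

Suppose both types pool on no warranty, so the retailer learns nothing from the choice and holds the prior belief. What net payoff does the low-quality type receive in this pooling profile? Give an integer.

15

Pooled price = 2/11·24 + 9/11·13 = 15.
low-quality pays no cost for no warranty, so net payoff = 15.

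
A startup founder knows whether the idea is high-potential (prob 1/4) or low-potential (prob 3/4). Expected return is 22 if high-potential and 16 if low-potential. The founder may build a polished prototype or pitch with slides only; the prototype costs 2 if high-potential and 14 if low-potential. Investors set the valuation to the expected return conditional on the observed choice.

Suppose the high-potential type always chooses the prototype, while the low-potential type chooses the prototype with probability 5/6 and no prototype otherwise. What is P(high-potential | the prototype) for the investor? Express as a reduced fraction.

2/7

P(the prototype) = (1/4)·1 + (3/4)·(5/6) = 7/8.
By Bayes' rule, P(high-potential | the prototype) = (1/4) / (7/8) = 2/7.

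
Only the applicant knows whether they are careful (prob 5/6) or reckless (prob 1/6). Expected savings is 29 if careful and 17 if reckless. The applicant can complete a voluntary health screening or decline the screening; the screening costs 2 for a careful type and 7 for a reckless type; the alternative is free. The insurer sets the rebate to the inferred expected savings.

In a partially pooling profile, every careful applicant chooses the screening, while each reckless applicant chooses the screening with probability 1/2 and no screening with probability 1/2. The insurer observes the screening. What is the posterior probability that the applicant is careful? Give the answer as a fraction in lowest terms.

P(the screening) = (5/6)·1 + (1/6)·(1/2) = 11/12.
By Bayes' rule, P(careful | the screening) = (5/6) / (11/12) = 10/11.

10/11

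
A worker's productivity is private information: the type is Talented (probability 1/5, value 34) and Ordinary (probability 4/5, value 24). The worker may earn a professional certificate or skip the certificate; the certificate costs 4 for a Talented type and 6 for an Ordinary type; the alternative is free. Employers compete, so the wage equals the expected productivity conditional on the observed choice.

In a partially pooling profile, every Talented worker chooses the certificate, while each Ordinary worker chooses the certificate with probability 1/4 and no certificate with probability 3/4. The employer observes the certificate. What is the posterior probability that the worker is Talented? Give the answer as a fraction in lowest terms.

1/2

P(the certificate) = (1/5)·1 + (4/5)·(1/4) = 2/5.
By Bayes' rule, P(Talented | the certificate) = (1/5) / (2/5) = 1/2.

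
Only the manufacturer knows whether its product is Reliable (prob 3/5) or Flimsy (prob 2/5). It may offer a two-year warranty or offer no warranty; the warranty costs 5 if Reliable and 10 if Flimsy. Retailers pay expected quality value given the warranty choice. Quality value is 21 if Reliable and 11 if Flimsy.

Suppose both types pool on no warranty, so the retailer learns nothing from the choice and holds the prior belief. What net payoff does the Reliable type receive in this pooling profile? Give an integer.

17

Pooled price = 3/5·21 + 2/5·11 = 17.
Reliable pays no cost for no warranty, so net payoff = 17.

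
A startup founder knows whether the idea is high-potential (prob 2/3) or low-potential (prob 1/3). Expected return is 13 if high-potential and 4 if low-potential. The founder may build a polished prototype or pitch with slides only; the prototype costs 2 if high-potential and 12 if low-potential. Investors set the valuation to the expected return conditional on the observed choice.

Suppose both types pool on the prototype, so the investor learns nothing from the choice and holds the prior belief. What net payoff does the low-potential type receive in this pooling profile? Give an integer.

-2

Pooled valuation = 2/3·13 + 1/3·4 = 10.
low-potential pays cost 12 for the prototype, so net payoff = 10 − 12 = -2.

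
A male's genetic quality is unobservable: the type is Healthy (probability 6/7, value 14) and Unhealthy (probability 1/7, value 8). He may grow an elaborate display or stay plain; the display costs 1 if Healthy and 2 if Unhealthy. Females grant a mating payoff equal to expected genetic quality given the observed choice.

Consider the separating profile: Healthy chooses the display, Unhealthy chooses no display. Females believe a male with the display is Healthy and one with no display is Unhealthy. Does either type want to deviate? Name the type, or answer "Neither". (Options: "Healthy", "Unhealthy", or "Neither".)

Unhealthy

The display pays 14; no display pays 8.
Healthy: assigned the display, nets 14 − 1 = 13; deviating to no display nets 8.
Unhealthy: assigned no display, nets 8; deviating to the display nets 14 − 2 = 12.
The Unhealthy type gains 4 by deviating.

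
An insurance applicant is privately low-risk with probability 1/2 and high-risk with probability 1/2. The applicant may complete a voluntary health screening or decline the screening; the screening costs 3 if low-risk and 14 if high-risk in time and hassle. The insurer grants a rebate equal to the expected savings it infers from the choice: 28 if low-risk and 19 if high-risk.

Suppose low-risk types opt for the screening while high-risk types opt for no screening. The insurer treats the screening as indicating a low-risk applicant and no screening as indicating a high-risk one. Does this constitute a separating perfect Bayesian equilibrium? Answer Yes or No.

Under these beliefs, the screening earns rebate 28 and no screening earns rebate 19.
low-risk: the screening nets 28 − 3 = 25; no screening nets 19. low-risk prefers the screening.
high-risk: the screening nets 28 − 14 = 14; no screening nets 19. high-risk prefers no screening.
Neither type deviates, so the separating profile is an equilibrium.

Yes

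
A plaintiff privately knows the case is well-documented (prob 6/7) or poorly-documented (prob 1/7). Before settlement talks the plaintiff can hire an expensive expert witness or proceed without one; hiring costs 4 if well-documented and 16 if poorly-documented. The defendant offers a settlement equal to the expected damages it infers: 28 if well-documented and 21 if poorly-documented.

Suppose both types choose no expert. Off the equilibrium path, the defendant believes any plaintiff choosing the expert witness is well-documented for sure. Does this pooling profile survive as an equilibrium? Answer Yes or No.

Yes

On path, the defendant holds the prior and pays 6/7·28 + 1/7·21 = 27. Off path (the expert witness), believing well-documented, it pays 28.
well-documented: no expert nets 27; the expert witness nets 28 − 4 = 24. well-documented stays.
poorly-documented: no expert nets 27; the expert witness nets 28 − 16 = 12. poorly-documented stays.
No type deviates, so pooling is sustained.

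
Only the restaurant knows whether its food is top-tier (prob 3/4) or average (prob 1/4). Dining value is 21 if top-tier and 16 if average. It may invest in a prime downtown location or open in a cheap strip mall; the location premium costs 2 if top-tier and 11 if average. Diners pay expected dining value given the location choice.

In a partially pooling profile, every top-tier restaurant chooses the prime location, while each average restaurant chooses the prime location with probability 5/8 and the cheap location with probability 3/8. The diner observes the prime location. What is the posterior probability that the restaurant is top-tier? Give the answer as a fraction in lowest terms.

24/29

P(the prime location) = (3/4)·1 + (1/4)·(5/8) = 29/32.
By Bayes' rule, P(top-tier | the prime location) = (3/4) / (29/32) = 24/29.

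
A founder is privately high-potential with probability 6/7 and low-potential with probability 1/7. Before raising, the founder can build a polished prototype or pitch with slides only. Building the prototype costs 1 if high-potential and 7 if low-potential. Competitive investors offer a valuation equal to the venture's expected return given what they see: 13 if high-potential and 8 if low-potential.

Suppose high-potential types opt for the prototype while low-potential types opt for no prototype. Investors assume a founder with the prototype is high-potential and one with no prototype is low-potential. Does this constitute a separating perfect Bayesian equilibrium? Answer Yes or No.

Under these beliefs, the prototype earns valuation 13 and no prototype earns valuation 8.
high-potential: the prototype nets 13 − 1 = 12; no prototype nets 8. high-potential prefers the prototype.
low-potential: the prototype nets 13 − 7 = 6; no prototype nets 8. low-potential prefers no prototype.
Neither type deviates, so the separating profile is an equilibrium.

Yes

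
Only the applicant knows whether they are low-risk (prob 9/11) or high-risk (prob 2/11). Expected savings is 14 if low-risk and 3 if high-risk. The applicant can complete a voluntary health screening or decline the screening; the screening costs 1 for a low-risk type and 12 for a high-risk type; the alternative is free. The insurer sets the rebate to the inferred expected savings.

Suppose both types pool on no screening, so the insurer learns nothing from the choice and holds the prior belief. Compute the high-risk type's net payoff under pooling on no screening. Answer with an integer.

12

Pooled rebate = 9/11·14 + 2/11·3 = 12.
high-risk pays no cost for no screening, so net payoff = 12.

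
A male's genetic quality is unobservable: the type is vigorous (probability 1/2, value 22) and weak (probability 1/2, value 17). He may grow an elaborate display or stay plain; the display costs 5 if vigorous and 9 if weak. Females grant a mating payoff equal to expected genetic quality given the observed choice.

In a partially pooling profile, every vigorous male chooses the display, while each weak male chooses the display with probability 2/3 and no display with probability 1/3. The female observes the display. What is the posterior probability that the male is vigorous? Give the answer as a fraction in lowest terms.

P(the display) = (1/2)·1 + (1/2)·(2/3) = 5/6.
By Bayes' rule, P(vigorous | the display) = (1/2) / (5/6) = 3/5.

3/5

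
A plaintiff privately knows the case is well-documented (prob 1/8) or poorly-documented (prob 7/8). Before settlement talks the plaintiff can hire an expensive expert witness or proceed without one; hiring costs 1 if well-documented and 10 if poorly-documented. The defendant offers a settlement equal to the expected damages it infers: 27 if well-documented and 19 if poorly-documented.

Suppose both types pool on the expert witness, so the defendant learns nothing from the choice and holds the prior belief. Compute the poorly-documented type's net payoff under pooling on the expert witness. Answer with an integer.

Pooled settlement = 1/8·27 + 7/8·19 = 20.
poorly-documented pays cost 10 for the expert witness, so net payoff = 20 − 10 = 10.

10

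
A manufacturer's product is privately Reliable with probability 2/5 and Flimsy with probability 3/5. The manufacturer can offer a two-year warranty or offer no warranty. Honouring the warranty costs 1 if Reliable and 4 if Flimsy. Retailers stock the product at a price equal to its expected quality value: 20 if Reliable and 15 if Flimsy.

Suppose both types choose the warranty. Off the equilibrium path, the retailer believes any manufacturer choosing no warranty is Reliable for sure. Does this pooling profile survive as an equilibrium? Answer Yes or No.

On path, the retailer holds the prior and pays 2/5·20 + 3/5·15 = 17. Off path (no warranty), believing Reliable, it pays 20.
Reliable: the warranty nets 17 − 1 = 16; no warranty nets 20. Reliable would deviate.
Flimsy: the warranty nets 17 − 4 = 13; no warranty nets 20. Flimsy would deviate.
A type deviates, so pooling fails.

No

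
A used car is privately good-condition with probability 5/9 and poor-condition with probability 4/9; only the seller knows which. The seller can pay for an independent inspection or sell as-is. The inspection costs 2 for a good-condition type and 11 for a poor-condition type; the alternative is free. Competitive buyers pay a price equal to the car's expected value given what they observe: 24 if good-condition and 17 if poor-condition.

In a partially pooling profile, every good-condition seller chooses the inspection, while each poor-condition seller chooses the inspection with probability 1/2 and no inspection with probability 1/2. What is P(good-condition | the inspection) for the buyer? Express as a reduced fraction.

5/7

P(the inspection) = (5/9)·1 + (4/9)·(1/2) = 7/9.
By Bayes' rule, P(good-condition | the inspection) = (5/9) / (7/9) = 5/7.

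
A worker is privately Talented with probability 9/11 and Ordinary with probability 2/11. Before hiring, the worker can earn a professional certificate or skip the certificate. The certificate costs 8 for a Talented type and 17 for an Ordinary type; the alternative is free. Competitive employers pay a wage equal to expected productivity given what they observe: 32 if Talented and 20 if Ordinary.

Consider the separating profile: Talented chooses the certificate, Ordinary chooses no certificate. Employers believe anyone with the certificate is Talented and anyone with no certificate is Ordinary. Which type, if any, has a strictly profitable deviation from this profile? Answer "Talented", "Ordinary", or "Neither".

The certificate pays 32; no certificate pays 20.
Talented: assigned the certificate, nets 32 − 8 = 24; deviating to no certificate nets 20.
Ordinary: assigned no certificate, nets 20; deviating to the certificate nets 32 − 17 = 15.
Both types strictly prefer their assigned action; no profitable deviation.

Neither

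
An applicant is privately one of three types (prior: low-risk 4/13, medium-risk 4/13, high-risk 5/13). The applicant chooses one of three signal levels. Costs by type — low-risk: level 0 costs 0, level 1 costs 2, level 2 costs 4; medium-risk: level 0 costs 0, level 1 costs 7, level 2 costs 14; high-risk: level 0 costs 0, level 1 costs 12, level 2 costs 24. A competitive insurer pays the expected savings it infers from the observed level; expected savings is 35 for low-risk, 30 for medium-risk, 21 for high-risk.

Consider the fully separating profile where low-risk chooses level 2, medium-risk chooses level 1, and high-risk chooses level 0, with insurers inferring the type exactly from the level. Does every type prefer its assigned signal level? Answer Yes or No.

Yes

Separating rebates: level 2 → 35, level 1 → 30, level 0 → 21.
low-risk (assigned level 2): level 0: 21 − 0 = 21; level 1: 30 − 2 = 28; level 2: 35 − 4 = 31. low-risk stays.
medium-risk (assigned level 1): level 0: 21 − 0 = 21; level 1: 30 − 7 = 23; level 2: 35 − 14 = 21. medium-risk stays.
high-risk (assigned level 0): level 0: 21 − 0 = 21; level 1: 30 − 12 = 18; level 2: 35 − 24 = 11. high-risk stays.
Every type prefers its assigned level; separation holds.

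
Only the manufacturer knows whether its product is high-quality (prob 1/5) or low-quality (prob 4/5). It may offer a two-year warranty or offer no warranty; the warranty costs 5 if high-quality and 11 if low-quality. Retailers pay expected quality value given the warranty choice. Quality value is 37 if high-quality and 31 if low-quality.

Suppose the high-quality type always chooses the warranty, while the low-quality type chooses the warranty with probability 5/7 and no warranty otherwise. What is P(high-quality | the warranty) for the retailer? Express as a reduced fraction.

7/27

P(the warranty) = (1/5)·1 + (4/5)·(5/7) = 27/35.
By Bayes' rule, P(high-quality | the warranty) = (1/5) / (27/35) = 7/27.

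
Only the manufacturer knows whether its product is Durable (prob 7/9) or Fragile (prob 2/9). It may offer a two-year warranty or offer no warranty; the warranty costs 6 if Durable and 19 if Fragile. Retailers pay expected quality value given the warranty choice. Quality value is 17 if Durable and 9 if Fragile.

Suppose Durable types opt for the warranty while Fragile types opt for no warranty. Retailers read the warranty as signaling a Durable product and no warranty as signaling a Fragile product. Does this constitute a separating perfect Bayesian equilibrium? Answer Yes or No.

Yes

Under these beliefs, the warranty earns price 17 and no warranty earns price 9.
Durable: the warranty nets 17 − 6 = 11; no warranty nets 9. Durable prefers the warranty.
Fragile: the warranty nets 17 − 19 = -2; no warranty nets 9. Fragile prefers no warranty.
Neither type deviates, so the separating profile is an equilibrium.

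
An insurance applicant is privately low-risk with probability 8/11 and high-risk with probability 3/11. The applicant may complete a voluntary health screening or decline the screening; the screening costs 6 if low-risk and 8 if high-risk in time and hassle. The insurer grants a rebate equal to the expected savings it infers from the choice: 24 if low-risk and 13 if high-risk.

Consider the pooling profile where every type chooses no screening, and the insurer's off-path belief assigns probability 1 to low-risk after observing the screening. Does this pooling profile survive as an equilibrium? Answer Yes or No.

On path, the insurer holds the prior and pays 8/11·24 + 3/11·13 = 21. Off path (the screening), believing low-risk, it pays 24.
low-risk: no screening nets 21; the screening nets 24 − 6 = 18. low-risk stays.
high-risk: no screening nets 21; the screening nets 24 − 8 = 16. high-risk stays.
No type deviates, so pooling is sustained.

Yes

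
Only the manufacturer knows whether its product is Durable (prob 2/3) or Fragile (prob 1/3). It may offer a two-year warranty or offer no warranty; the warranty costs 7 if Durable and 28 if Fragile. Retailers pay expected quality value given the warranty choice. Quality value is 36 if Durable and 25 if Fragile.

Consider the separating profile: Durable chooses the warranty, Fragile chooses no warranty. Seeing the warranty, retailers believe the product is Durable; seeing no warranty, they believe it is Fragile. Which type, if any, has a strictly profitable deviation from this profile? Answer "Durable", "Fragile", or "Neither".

Neither

The warranty pays 36; no warranty pays 25.
Durable: assigned the warranty, nets 36 − 7 = 29; deviating to no warranty nets 25.
Fragile: assigned no warranty, nets 25; deviating to the warranty nets 36 − 28 = 8.
Both types strictly prefer their assigned action; no profitable deviation.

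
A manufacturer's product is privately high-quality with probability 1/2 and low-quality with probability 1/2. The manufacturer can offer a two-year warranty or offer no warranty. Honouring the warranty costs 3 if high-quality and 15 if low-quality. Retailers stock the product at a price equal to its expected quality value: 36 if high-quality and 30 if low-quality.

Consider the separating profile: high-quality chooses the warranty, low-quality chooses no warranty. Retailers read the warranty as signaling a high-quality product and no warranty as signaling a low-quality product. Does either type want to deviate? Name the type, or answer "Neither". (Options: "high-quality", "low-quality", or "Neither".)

Neither

The warranty pays 36; no warranty pays 30.
high-quality: assigned the warranty, nets 36 − 3 = 33; deviating to no warranty nets 30.
low-quality: assigned no warranty, nets 30; deviating to the warranty nets 36 − 15 = 21.
Both types strictly prefer their assigned action; no profitable deviation.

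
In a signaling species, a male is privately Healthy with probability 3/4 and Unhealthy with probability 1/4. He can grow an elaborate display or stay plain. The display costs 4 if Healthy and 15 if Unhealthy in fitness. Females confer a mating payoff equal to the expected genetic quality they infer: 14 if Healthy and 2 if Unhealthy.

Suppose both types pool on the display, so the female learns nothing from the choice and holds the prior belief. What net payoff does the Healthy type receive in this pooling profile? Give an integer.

Pooled mating payoff = 3/4·14 + 1/4·2 = 11.
Healthy pays cost 4 for the display, so net payoff = 11 − 4 = 7.

7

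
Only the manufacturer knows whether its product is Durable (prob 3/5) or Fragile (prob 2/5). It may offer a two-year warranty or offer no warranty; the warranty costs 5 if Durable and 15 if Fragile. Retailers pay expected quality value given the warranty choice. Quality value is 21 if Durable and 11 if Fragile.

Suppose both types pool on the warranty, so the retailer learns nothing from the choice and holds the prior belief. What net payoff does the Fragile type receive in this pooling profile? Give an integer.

Pooled price = 3/5·21 + 2/5·11 = 17.
Fragile pays cost 15 for the warranty, so net payoff = 17 − 15 = 2.

2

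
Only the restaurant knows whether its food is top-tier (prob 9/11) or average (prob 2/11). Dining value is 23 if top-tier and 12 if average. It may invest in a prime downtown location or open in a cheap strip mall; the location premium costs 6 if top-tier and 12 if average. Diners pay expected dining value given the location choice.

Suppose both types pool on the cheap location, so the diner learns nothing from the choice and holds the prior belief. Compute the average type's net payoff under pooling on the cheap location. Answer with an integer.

21

Pooled price premium = 9/11·23 + 2/11·12 = 21.
average pays no cost for the cheap location, so net payoff = 21.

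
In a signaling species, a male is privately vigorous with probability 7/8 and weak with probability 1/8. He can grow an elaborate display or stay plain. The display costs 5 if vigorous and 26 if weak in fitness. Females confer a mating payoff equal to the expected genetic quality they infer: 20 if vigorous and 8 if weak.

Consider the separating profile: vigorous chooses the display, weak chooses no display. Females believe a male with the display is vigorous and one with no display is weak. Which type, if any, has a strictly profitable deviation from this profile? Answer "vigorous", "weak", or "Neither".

Neither

The display pays 20; no display pays 8.
vigorous: assigned the display, nets 20 − 5 = 15; deviating to no display nets 8.
weak: assigned no display, nets 8; deviating to the display nets 20 − 26 = -6.
Both types strictly prefer their assigned action; no profitable deviation.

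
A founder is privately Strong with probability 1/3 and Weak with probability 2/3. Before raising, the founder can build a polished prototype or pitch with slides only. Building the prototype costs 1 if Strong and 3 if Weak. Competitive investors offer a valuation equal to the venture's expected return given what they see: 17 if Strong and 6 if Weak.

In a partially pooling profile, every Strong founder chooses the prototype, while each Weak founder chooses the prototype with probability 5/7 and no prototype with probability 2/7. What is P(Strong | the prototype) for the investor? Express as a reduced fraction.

P(the prototype) = (1/3)·1 + (2/3)·(5/7) = 17/21.
By Bayes' rule, P(Strong | the prototype) = (1/3) / (17/21) = 7/17.

7/17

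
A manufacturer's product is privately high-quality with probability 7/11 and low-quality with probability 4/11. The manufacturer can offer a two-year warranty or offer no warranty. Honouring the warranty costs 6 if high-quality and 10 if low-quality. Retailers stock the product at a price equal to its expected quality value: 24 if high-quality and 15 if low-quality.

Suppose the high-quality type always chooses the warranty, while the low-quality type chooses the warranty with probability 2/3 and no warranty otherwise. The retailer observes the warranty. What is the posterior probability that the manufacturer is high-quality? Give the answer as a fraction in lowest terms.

21/29

P(the warranty) = (7/11)·1 + (4/11)·(2/3) = 29/33.
By Bayes' rule, P(high-quality | the warranty) = (7/11) / (29/33) = 21/29.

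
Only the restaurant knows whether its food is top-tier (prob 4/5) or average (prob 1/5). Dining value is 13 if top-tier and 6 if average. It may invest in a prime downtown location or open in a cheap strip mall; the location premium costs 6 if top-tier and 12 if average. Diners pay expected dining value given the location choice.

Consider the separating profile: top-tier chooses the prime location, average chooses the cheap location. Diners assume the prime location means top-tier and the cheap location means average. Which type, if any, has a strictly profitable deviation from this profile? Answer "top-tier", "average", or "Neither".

Neither

The prime location pays 13; the cheap location pays 6.
top-tier: assigned the prime location, nets 13 − 6 = 7; deviating to the cheap location nets 6.
average: assigned the cheap location, nets 6; deviating to the prime location nets 13 − 12 = 1.
Both types strictly prefer their assigned action; no profitable deviation.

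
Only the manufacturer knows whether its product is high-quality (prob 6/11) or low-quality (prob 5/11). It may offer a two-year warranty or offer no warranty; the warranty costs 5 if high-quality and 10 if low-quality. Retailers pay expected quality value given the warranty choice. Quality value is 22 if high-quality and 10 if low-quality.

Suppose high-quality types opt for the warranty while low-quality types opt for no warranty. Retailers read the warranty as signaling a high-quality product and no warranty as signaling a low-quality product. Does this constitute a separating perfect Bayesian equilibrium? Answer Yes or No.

Under these beliefs, the warranty earns price 22 and no warranty earns price 10.
high-quality: the warranty nets 22 − 5 = 17; no warranty nets 10. high-quality prefers the warranty.
low-quality: the warranty nets 22 − 10 = 12; no warranty nets 10. low-quality would deviate to the warranty.
low-quality has a profitable deviation, so the profile is not an equilibrium.

No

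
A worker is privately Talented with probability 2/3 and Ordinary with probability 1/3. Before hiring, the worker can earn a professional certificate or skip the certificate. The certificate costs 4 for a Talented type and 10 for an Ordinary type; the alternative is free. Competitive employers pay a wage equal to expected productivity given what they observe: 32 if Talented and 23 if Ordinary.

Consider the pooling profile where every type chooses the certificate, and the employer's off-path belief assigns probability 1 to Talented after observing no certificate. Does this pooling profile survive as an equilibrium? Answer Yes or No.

No

On path, the employer holds the prior and pays 2/3·32 + 1/3·23 = 29. Off path (no certificate), believing Talented, it pays 32.
Talented: the certificate nets 29 − 4 = 25; no certificate nets 32. Talented would deviate.
Ordinary: the certificate nets 29 − 10 = 19; no certificate nets 32. Ordinary would deviate.
A type deviates, so pooling fails.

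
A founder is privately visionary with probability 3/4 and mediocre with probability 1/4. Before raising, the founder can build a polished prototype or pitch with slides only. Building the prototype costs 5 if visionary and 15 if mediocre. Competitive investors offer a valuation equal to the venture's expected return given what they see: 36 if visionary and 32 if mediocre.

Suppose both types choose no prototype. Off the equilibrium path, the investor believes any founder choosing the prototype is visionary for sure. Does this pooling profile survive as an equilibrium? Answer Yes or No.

Yes

On path, the investor holds the prior and pays 3/4·36 + 1/4·32 = 35. Off path (the prototype), believing visionary, it pays 36.
visionary: no prototype nets 35; the prototype nets 36 − 5 = 31. visionary stays.
mediocre: no prototype nets 35; the prototype nets 36 − 15 = 21. mediocre stays.
No type deviates, so pooling is sustained.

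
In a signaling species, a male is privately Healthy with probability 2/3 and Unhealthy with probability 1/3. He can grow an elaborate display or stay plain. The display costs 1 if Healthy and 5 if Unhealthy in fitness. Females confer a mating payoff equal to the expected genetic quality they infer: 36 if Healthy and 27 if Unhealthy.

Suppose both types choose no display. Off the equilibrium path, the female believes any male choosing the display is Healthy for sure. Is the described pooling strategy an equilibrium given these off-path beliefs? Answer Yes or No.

No

On path, the female holds the prior and pays 2/3·36 + 1/3·27 = 33. Off path (the display), believing Healthy, it pays 36.
Healthy: no display nets 33; the display nets 36 − 1 = 35. Healthy would deviate.
Unhealthy: no display nets 33; the display nets 36 − 5 = 31. Unhealthy stays.
A type deviates, so pooling fails.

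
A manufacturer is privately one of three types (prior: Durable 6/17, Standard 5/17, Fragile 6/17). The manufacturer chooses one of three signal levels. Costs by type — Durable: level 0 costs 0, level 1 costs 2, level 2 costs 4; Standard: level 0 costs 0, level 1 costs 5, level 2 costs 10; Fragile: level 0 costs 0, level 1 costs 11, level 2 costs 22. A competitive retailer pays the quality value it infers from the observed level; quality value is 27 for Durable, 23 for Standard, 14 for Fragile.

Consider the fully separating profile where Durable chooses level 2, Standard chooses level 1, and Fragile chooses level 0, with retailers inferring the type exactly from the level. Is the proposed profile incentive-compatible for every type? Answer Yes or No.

Yes

Separating prices: level 2 → 27, level 1 → 23, level 0 → 14.
Durable (assigned level 2): level 0: 14 − 0 = 14; level 1: 23 − 2 = 21; level 2: 27 − 4 = 23. Durable stays.
Standard (assigned level 1): level 0: 14 − 0 = 14; level 1: 23 − 5 = 18; level 2: 27 − 10 = 17. Standard stays.
Fragile (assigned level 0): level 0: 14 − 0 = 14; level 1: 23 − 11 = 12; level 2: 27 − 22 = 5. Fragile stays.
Every type prefers its assigned level; separation holds.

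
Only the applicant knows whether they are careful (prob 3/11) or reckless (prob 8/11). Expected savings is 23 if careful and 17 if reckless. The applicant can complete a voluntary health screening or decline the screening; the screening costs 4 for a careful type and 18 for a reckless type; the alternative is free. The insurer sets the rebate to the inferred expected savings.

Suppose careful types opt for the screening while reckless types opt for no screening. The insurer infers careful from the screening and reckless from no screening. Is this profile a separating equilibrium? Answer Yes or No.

Yes

Under these beliefs, the screening earns rebate 23 and no screening earns rebate 17.
careful: the screening nets 23 − 4 = 19; no screening nets 17. careful prefers the screening.
reckless: the screening nets 23 − 18 = 5; no screening nets 17. reckless prefers no screening.
Neither type deviates, so the separating profile is an equilibrium.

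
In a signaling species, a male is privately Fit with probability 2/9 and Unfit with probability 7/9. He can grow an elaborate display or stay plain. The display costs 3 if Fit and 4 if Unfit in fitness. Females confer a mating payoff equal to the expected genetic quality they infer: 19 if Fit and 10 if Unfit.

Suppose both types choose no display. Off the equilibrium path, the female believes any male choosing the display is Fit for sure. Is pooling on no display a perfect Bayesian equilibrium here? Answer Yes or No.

On path, the female holds the prior and pays 2/9·19 + 7/9·10 = 12. Off path (the display), believing Fit, it pays 19.
Fit: no display nets 12; the display nets 19 − 3 = 16. Fit would deviate.
Unfit: no display nets 12; the display nets 19 − 4 = 15. Unfit would deviate.
A type deviates, so pooling fails.

No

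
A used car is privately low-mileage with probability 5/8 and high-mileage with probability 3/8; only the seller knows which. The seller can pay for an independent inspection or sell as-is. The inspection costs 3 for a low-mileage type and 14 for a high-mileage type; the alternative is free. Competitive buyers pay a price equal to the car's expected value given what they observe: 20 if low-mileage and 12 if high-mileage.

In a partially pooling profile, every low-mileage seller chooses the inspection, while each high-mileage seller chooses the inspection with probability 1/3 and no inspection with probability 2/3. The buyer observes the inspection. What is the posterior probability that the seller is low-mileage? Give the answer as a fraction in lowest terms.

P(the inspection) = (5/8)·1 + (3/8)·(1/3) = 3/4.
By Bayes' rule, P(low-mileage | the inspection) = (5/8) / (3/4) = 5/6.

5/6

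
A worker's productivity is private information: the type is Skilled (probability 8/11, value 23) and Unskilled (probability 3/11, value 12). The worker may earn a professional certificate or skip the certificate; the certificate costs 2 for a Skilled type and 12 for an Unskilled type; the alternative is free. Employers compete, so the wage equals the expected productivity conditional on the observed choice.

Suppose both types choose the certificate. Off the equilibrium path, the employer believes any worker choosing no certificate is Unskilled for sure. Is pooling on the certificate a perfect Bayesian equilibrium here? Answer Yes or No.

No

On path, the employer holds the prior and pays 8/11·23 + 3/11·12 = 20. Off path (no certificate), believing Unskilled, it pays 12.
Skilled: the certificate nets 20 − 2 = 18; no certificate nets 12. Skilled stays.
Unskilled: the certificate nets 20 − 12 = 8; no certificate nets 12. Unskilled would deviate.
A type deviates, so pooling fails.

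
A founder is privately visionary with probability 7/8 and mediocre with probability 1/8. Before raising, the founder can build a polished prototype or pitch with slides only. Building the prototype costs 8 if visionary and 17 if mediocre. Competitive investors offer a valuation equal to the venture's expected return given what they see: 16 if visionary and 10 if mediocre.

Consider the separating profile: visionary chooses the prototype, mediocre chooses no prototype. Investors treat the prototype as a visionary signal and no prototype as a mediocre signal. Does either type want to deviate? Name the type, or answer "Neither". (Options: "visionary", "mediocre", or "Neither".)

The prototype pays 16; no prototype pays 10.
visionary: assigned the prototype, nets 16 − 8 = 8; deviating to no prototype nets 10.
mediocre: assigned no prototype, nets 10; deviating to the prototype nets 16 − 17 = -1.
The visionary type gains 2 by deviating.

visionary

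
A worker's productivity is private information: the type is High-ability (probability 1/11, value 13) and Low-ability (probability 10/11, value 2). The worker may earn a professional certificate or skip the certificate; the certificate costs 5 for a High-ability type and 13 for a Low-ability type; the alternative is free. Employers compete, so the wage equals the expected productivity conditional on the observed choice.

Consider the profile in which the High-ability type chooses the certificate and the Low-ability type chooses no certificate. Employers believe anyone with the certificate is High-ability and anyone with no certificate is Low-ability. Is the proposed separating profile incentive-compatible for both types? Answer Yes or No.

Under these beliefs, the certificate earns wage 13 and no certificate earns wage 2.
High-ability: the certificate nets 13 − 5 = 8; no certificate nets 2. High-ability prefers the certificate.
Low-ability: the certificate nets 13 − 13 = 0; no certificate nets 2. Low-ability prefers no certificate.
Neither type deviates, so the separating profile is an equilibrium.

Yes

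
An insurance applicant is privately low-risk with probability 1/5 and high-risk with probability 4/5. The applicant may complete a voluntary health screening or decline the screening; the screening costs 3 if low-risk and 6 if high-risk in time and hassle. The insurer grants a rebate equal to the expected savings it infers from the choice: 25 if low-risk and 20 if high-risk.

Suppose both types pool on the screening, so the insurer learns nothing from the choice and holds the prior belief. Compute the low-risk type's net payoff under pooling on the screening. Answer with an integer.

18

Pooled rebate = 1/5·25 + 4/5·20 = 21.
low-risk pays cost 3 for the screening, so net payoff = 21 − 3 = 18.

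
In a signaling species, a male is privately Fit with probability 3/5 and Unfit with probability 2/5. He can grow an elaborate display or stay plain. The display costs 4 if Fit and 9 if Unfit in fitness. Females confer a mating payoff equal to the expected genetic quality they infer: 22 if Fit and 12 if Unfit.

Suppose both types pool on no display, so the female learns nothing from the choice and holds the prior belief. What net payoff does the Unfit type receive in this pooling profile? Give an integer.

Pooled mating payoff = 3/5·22 + 2/5·12 = 18.
Unfit pays no cost for no display, so net payoff = 18.

18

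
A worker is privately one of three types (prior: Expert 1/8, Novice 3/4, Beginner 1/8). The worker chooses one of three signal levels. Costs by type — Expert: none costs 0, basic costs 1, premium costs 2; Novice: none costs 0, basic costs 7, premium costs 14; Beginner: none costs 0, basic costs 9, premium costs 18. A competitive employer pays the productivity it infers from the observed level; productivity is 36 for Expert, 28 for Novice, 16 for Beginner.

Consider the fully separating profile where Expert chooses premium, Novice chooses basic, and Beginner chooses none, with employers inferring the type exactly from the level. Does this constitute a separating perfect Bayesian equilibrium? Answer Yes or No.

Separating wages: premium → 36, basic → 28, none → 16.
Expert (assigned premium): none: 16 − 0 = 16; basic: 28 − 1 = 27; premium: 36 − 2 = 34. Expert stays.
Novice (assigned basic): none: 16 − 0 = 16; basic: 28 − 7 = 21; premium: 36 − 14 = 22. Novice prefers premium.
Beginner (assigned none): none: 16 − 0 = 16; basic: 28 − 9 = 19; premium: 36 − 18 = 18. Beginner prefers basic.
At least one type deviates; the separating profile fails.

No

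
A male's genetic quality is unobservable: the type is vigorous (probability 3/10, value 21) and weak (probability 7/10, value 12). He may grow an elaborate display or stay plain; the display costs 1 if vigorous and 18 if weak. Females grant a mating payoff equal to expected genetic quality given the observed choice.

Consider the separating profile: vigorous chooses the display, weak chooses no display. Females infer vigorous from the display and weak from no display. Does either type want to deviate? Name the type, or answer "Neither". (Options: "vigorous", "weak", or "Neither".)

Neither

The display pays 21; no display pays 12.
vigorous: assigned the display, nets 21 − 1 = 20; deviating to no display nets 12.
weak: assigned no display, nets 12; deviating to the display nets 21 − 18 = 3.
Both types strictly prefer their assigned action; no profitable deviation.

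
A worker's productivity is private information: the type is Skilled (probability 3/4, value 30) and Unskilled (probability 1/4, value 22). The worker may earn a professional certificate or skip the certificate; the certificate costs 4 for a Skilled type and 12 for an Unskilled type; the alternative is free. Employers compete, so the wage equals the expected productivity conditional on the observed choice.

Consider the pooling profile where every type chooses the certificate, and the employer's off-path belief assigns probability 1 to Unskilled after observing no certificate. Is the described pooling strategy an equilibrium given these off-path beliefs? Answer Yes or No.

No

On path, the employer holds the prior and pays 3/4·30 + 1/4·22 = 28. Off path (no certificate), believing Unskilled, it pays 22.
Skilled: the certificate nets 28 − 4 = 24; no certificate nets 22. Skilled stays.
Unskilled: the certificate nets 28 − 12 = 16; no certificate nets 22. Unskilled would deviate.
A type deviates, so pooling fails.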